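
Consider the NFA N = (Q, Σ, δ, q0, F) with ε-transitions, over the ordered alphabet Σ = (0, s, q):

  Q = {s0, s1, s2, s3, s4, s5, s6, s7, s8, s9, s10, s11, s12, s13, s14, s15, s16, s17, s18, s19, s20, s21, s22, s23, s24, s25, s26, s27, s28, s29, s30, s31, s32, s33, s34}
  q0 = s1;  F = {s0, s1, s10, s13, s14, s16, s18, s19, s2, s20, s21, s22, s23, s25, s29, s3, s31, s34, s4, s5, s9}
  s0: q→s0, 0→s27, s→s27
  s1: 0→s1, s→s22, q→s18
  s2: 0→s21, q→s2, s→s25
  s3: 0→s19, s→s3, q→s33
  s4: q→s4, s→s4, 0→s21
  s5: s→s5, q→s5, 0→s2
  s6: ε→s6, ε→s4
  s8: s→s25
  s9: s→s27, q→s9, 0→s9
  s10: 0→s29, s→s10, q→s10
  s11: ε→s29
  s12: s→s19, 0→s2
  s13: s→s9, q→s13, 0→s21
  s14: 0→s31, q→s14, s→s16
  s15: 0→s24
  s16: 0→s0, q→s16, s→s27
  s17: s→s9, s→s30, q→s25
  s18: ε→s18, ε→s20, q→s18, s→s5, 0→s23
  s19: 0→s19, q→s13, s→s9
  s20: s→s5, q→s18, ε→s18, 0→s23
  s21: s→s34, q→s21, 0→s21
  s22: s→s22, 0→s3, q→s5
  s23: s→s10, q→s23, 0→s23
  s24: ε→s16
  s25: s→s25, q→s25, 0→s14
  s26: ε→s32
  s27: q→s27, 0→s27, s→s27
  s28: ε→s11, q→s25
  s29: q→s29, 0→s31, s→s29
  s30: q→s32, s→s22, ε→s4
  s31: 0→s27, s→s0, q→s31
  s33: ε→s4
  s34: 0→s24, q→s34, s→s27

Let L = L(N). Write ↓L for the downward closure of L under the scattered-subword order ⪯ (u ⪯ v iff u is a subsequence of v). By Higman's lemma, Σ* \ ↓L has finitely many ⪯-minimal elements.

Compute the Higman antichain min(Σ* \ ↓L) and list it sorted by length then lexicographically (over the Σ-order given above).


|Q|=35, |F|=21, |δ|=87 (11 ε).
min D↑ (21 st, q0=0, F={15}): 0:0→0,s→1,q→2 1:0→3,s→1,q→4 2:0→5,s→4,q→2 3:0→6,s→3,q→7 4:0→8,s→4,q→4 5:0→5,s→9,q→5 6:0→6,s→10,q→11 7:0→12,s→7,q→7 8:0→12,s→13,q→8 9:0→14,s→9,q→9 10:0→10,s→15,q→10 11:0→12,s→10,q→11 12:0→12,s→16,q→12 13:0→17,s→13,q→13 14:0→18,s→14,q→14 15:0→15,s→15,q→15 16:0→19,s→15,q→16 17:0→18,s→19,q→17 18:0→15,s→20,q→18 19:0→20,s→15,q→19 20:0→15,s→15,q→20 [Hopcroft].
's00ss': run [24, 20, 17, 11, 6, 1] end={s27} ∉↓L; 5/5 single-dels accept.
'q0s000': N↓-sim [24, 20, 14, 10, 7, 3, 1] end={s27} ∉↓L; 6/6 del acc.
2 minimals (antichain).

Antichain: [s00ss, q0s000].


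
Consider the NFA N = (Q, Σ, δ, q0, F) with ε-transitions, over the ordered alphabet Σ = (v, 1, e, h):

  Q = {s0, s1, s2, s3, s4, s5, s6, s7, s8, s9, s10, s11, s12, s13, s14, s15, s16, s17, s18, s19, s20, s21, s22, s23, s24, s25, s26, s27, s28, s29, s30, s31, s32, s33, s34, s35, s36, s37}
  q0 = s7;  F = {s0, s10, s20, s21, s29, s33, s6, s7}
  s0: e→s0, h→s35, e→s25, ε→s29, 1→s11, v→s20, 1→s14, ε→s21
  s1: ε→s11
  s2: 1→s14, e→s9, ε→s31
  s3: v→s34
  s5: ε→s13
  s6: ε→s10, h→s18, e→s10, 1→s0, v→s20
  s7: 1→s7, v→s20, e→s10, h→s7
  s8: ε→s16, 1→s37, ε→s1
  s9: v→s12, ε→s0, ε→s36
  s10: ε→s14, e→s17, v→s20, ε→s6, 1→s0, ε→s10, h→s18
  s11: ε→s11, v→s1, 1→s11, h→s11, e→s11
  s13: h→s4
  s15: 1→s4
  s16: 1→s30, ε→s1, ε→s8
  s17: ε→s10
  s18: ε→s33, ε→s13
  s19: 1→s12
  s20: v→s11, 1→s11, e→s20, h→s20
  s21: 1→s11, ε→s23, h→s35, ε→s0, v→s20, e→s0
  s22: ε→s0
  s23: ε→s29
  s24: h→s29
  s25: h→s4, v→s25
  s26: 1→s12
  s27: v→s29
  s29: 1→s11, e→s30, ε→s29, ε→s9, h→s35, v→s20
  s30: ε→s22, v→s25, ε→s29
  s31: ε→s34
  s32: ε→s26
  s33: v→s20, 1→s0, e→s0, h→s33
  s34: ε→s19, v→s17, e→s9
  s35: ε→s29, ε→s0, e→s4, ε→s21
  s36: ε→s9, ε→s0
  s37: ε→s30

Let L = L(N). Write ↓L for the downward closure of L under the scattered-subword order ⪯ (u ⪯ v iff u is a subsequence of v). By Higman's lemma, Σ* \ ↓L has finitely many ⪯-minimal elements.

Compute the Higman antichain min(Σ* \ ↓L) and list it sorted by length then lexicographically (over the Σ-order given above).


Antichain: [vv, v1, e11, ehe1].

|Q|=38, |F|=8, |δ|=92 (36 ε).
min D↑ (6 st, q0=0, F={3}): 0:v→1,1→0,e→2,h→0 1:v→3,1→3,e→1,h→1 2:v→1,1→4,e→2,h→5 3:v→3,1→3,e→3,h→3 4:v→1,1→3,e→4,h→4 5:v→1,1→4,e→4,h→5 (ε-aug+det+¬).
'vv': |S_i|=[23, 6, 4] end={s1,s11,s25,s4} ∉↓L; 2/2 del acc.
'v1': N↓-sim [23, 6, 2] end={s1,s11} rej; 2/2 del acc.
'e11': run [23, 22, 16, 3] end={s1,s11,s14} rej; 3/3 del acc.
'ehe1': |S_i|=[23, 22, 19, 16, 3] end={s1,s11,s14} rej; 4/4 single-dels accept.
4 words, ⪯-incomp.


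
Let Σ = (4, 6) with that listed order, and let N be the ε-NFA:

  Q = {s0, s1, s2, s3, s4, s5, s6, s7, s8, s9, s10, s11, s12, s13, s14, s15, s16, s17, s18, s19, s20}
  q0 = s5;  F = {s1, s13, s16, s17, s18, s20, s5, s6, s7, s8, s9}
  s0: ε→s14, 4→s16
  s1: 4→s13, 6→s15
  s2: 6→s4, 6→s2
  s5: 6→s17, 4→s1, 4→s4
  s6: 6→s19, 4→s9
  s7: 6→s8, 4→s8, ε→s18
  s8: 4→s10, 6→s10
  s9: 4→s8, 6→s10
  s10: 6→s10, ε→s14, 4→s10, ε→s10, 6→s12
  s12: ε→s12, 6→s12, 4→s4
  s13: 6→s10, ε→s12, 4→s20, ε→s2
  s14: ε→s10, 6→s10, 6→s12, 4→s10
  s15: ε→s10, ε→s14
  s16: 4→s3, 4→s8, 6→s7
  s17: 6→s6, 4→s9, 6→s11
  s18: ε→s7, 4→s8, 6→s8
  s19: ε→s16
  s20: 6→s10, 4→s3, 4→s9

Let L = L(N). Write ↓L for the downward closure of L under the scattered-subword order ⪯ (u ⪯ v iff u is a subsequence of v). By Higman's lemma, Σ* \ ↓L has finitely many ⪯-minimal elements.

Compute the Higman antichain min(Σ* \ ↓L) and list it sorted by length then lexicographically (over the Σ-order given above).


Antichain: [46, 6444, 66644, 444444, 666664, 666666].

|Q|=21, |F|=11, |δ|=49 (12 ε).
min D↑ (11 st, q0=0, F={4}): 0:4→1,6→2 1:4→3,6→4 2:4→5,6→6 3:4→7,6→4 4:4→4,6→4 5:4→8,6→4 6:4→5,6→9 7:4→5,6→4 8:4→4,6→4 9:4→8,6→10 10:4→8,6→8 (ε-aug+det+¬).
'46': N↓-sim [20, 12, 6] end={s10,s12,s14,s15,s2,s4} — reject; 2/2 deletions ∈↓L.
'6444': run [20, 16, 7, 5, 4] end={s10,s12,s14,s4} — reject; 4/4 single-dels accept.
'66644': run [20, 16, 14, 11, 6, 4] end={s10,s12,s14,s4} — reject; 5/5 single-dels accept.
'444444': N↓-sim [20, 12, 10, 8, 7, 5, 4] end={s10,s12,s14,s4} rej; 6/6 deletions ∈↓L.
'666664': |S_i|=[20, 16, 14, 11, 8, 6, 4] end={s10,s12,s14,s4} rej; 6/6 del acc.
'666666': |S_i|=[20, 16, 14, 11, 8, 6, 5] end={s10,s12,s14,s2,s4} ∉↓L; 6/6 single-dels accept.
6 obstructions.


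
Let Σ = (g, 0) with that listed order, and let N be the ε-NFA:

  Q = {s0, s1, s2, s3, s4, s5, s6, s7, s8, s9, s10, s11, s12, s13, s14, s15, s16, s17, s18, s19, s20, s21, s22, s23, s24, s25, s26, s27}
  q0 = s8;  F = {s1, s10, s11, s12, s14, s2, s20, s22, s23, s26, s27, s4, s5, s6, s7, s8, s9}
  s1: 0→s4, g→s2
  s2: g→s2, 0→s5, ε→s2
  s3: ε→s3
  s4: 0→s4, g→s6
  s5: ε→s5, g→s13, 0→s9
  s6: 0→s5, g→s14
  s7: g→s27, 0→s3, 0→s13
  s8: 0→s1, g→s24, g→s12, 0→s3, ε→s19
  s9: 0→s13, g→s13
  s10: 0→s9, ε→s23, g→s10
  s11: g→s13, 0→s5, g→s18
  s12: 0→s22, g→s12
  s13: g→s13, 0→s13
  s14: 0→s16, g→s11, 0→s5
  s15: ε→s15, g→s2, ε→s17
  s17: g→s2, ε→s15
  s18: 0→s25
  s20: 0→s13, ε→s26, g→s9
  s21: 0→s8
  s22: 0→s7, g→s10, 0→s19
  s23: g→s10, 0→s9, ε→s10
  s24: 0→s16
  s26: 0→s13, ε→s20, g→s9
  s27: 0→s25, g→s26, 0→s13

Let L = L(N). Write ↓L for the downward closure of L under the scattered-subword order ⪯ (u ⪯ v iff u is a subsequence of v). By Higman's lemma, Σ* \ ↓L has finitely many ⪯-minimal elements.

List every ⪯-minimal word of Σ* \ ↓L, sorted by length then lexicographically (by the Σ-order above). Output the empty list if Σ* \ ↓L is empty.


|Q|=28, |F|=17, |δ|=59 (11 ε).
min D↑ (16 st, q0=0, F={12}): 0:g→1,0→2 1:g→1,0→3 2:g→4,0→5 3:g→6,0→7 4:g→4,0→8 5:g→9,0→5 6:g→6,0→10 7:g→11,0→12 8:g→12,0→10 9:g→13,0→8 10:g→12,0→12 11:g→14,0→12 12:g→12,0→12 13:g→15,0→8 14:g→10,0→12 15:g→12,0→8 [Hopcroft].
'g000': |S_i|=[24, 21, 14, 9, 3] end={s13,s25,s3} ∉↓L; 4/4 single-dels accept.
'0g0g': N↓-sim [24, 21, 15, 5, 1] end={s13} — reject; 4/4 del acc.
'00gggg': run [24, 21, 16, 12, 10, 6, 3] end={s13,s18,s25} ∉↓L; 6/6 deletions ∈↓L.
3 minimals (antichain).

Antichain: [g000, 0g0g, 00gggg].


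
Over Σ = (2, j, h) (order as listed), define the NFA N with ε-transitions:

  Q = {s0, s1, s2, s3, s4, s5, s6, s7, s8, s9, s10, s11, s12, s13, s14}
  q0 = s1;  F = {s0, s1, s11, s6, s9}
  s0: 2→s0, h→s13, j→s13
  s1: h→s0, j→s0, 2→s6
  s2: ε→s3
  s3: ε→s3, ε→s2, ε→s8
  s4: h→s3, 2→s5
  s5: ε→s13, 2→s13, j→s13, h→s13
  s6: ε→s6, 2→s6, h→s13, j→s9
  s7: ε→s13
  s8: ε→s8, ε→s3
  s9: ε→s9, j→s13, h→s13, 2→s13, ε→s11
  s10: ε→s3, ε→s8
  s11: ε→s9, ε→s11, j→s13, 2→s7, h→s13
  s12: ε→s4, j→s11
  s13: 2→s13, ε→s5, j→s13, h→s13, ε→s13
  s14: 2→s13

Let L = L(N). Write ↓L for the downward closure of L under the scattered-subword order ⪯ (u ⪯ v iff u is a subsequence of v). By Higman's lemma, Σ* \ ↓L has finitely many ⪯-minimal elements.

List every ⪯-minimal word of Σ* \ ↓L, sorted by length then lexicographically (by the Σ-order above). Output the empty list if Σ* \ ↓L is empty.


A = [2h, jj, jh, hj, hh, 2j2].

|Q|=15, |F|=5, |δ|=43 (18 ε).
min D↑ (5 st, q0=0, F={4}): 0:2→1,j→2,h→2 1:2→1,j→3,h→4 2:2→2,j→4,h→4 3:2→4,j→4,h→4 4:2→4,j→4,h→4 (ε-aug+det+¬).
'2h': |S_i|=[8, 7, 2] end={s13,s5} rej; 2/2 del acc.
'jj': run [8, 6, 2] end={s13,s5} ∉↓L; 2/2 single-dels accept.
'jh': |S_i|=[8, 6, 2] end={s13,s5} rej; 2/2 deletions ∈↓L.
'hj': run [8, 3, 2] end={s13,s5} — reject; 2/2 single-dels accept.
'hh': |S_i|=[8, 3, 2] end={s13,s5} ∉↓L; 2/2 single-dels accept.
'2j2': |S_i|=[8, 7, 5, 3] end={s13,s5,s7} ∉↓L; 3/3 deletions ∈↓L.
6 minimals (antichain).


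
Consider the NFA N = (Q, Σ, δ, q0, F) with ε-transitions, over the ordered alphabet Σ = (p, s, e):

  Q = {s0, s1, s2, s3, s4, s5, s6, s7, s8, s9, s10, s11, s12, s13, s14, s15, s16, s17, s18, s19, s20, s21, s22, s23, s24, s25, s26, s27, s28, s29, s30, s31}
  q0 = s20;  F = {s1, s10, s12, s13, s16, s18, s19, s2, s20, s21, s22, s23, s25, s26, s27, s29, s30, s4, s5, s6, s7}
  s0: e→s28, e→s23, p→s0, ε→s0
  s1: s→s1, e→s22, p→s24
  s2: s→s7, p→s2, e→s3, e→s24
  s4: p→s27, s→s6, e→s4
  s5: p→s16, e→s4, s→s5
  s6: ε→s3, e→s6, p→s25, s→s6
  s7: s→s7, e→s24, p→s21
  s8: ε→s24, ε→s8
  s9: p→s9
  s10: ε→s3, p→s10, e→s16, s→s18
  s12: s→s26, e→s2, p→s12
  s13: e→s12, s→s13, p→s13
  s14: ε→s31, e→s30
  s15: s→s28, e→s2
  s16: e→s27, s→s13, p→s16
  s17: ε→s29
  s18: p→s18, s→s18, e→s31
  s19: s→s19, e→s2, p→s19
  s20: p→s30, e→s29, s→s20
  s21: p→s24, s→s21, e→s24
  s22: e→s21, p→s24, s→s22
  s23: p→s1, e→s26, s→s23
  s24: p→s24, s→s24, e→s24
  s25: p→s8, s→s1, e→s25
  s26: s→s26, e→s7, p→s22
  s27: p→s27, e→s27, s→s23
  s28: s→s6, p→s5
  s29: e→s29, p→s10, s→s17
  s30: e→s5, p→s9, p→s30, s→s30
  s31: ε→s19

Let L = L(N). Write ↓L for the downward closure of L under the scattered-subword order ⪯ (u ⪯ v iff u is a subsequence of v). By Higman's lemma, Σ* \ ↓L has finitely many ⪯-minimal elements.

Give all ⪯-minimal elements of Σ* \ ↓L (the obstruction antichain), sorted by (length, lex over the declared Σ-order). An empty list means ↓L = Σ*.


A = [peespp, epseee].

|Q|=32, |F|=21, |δ|=85 (8 ε).
min D↑ (22 st, q0=0, F={18}): 0:p→1,s→0,e→2 1:p→1,s→1,e→3 2:p→4,s→2,e→2 3:p→5,s→3,e→6 4:p→4,s→7,e→5 5:p→5,s→8,e→9 6:p→9,s→10,e→6 7:p→7,s→7,e→11 8:p→8,s→8,e→12 9:p→9,s→13,e→9 10:p→14,s→10,e→10 11:p→11,s→11,e→15 12:p→12,s→16,e→15 13:p→17,s→13,e→16 14:p→18,s→17,e→14 15:p→15,s→19,e→18 16:p→20,s→16,e→19 17:p→18,s→17,e→20 18:p→18,s→18,e→18 19:p→21,s→19,e→18 20:p→18,s→20,e→21 21:p→18,s→21,e→18 [Hopcroft].
'peespp': |S_i|=[27, 24, 20, 15, 11, 6, 2] end={s24,s8} rej; 6/6 deletions ∈↓L.
'epseee': N↓-sim [27, 24, 19, 14, 10, 5, 2] end={s24,s3} rej; 6/6 single-dels accept.
2 minimals (antichain).


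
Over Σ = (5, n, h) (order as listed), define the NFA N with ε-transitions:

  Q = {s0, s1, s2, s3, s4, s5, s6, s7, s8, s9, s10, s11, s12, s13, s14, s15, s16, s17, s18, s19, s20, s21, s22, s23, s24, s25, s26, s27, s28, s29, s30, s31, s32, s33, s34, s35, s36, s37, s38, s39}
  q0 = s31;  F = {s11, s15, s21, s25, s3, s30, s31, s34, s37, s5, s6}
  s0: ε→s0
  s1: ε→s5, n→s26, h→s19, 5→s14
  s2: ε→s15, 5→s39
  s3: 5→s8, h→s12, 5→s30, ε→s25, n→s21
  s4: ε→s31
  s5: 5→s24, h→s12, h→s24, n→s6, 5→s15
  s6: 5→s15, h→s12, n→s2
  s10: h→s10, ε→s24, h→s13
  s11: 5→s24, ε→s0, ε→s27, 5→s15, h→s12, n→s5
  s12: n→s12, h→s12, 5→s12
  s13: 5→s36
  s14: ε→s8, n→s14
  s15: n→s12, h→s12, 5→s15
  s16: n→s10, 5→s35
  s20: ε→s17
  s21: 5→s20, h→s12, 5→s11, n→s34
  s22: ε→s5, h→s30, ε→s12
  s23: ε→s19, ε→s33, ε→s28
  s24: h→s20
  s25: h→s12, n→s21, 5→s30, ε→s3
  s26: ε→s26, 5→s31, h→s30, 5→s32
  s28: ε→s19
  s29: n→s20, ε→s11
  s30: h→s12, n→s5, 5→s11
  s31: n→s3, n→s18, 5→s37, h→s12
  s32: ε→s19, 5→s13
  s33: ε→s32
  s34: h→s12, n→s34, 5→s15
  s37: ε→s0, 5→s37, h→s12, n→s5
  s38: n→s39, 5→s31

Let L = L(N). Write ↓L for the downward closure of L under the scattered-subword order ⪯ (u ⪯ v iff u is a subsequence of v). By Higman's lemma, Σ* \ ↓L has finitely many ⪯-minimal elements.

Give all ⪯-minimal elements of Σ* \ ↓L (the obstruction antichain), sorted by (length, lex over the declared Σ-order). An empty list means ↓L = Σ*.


|Q|=40, |F|=11, |δ|=83 (22 ε).
min D↑ (11 st, q0=0, F={3}): 0:5→1,n→2,h→3 1:5→1,n→4,h→3 2:5→5,n→6,h→3 3:5→3,n→3,h→3 4:5→7,n→8,h→3 5:5→9,n→4,h→3 6:5→9,n→10,h→3 7:5→7,n→3,h→3 8:5→7,n→7,h→3 9:5→7,n→4,h→3 10:5→7,n→10,h→3 (ε-aug+det+¬).
'h': N↓-sim [21, 4] end={s12,s17,s20,s24} — reject; 1/1 single-dels accept.
'5n5n': run [21, 15, 9, 6, 1] end={s12} rej; 4/4 del acc.
'5nnnn': |S_i|=[21, 15, 9, 5, 4, 1] end={s12} — reject; 5/5 del acc.
'n555n': run [21, 19, 14, 12, 6, 1] end={s12} ∉↓L; 5/5 del acc.
'nn55n': run [21, 19, 14, 12, 6, 1] end={s12} — reject; 5/5 del acc.
'nnn5n': run [21, 19, 14, 10, 6, 1] end={s12} rej; 5/5 deletions ∈↓L.
6 minimals (antichain).

A = [h, 5n5n, 5nnnn, n555n, nn55n, nnn5n].


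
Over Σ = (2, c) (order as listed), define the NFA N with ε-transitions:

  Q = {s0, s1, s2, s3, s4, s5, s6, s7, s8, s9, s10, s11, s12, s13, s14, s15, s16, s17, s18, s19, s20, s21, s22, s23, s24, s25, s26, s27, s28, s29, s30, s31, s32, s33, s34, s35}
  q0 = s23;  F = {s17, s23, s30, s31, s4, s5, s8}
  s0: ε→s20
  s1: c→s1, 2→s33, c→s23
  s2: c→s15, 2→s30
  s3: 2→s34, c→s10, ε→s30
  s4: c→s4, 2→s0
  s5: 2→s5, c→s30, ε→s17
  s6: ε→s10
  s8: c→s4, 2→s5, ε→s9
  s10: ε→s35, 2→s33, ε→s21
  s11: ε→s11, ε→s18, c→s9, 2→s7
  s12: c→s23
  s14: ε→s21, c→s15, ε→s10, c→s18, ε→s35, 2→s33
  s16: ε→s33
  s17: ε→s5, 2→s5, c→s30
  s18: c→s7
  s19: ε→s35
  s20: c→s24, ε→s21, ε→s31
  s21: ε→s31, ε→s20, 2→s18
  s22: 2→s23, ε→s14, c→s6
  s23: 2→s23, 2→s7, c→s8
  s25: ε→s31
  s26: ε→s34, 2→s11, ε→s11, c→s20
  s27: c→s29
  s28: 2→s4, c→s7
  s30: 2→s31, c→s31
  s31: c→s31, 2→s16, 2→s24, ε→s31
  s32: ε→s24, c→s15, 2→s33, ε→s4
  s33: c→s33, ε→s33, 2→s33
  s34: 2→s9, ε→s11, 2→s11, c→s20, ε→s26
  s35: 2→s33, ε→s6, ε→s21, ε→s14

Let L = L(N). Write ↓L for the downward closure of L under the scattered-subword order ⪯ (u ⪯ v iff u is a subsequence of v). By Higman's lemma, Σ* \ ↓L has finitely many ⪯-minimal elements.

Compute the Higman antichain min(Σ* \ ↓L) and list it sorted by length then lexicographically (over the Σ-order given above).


Antichain: [cc22, c2cc2].

|Q|=36, |F|=7, |δ|=80 (32 ε).
min D↑ (7 st, q0=0, F={6}): 0:2→0,c→1 1:2→2,c→3 2:2→2,c→4 3:2→5,c→3 4:2→5,c→5 5:2→6,c→5 6:2→6,c→6 [Hopcroft].
'cc22': |S_i|=[16, 15, 11, 9, 5] end={s16,s18,s24,s33,s7} rej; 4/4 single-dels accept.
'c2cc2': |S_i|=[16, 15, 12, 6, 4, 3] end={s16,s24,s33} rej; 5/5 single-dels accept.
2 minimals (antichain).


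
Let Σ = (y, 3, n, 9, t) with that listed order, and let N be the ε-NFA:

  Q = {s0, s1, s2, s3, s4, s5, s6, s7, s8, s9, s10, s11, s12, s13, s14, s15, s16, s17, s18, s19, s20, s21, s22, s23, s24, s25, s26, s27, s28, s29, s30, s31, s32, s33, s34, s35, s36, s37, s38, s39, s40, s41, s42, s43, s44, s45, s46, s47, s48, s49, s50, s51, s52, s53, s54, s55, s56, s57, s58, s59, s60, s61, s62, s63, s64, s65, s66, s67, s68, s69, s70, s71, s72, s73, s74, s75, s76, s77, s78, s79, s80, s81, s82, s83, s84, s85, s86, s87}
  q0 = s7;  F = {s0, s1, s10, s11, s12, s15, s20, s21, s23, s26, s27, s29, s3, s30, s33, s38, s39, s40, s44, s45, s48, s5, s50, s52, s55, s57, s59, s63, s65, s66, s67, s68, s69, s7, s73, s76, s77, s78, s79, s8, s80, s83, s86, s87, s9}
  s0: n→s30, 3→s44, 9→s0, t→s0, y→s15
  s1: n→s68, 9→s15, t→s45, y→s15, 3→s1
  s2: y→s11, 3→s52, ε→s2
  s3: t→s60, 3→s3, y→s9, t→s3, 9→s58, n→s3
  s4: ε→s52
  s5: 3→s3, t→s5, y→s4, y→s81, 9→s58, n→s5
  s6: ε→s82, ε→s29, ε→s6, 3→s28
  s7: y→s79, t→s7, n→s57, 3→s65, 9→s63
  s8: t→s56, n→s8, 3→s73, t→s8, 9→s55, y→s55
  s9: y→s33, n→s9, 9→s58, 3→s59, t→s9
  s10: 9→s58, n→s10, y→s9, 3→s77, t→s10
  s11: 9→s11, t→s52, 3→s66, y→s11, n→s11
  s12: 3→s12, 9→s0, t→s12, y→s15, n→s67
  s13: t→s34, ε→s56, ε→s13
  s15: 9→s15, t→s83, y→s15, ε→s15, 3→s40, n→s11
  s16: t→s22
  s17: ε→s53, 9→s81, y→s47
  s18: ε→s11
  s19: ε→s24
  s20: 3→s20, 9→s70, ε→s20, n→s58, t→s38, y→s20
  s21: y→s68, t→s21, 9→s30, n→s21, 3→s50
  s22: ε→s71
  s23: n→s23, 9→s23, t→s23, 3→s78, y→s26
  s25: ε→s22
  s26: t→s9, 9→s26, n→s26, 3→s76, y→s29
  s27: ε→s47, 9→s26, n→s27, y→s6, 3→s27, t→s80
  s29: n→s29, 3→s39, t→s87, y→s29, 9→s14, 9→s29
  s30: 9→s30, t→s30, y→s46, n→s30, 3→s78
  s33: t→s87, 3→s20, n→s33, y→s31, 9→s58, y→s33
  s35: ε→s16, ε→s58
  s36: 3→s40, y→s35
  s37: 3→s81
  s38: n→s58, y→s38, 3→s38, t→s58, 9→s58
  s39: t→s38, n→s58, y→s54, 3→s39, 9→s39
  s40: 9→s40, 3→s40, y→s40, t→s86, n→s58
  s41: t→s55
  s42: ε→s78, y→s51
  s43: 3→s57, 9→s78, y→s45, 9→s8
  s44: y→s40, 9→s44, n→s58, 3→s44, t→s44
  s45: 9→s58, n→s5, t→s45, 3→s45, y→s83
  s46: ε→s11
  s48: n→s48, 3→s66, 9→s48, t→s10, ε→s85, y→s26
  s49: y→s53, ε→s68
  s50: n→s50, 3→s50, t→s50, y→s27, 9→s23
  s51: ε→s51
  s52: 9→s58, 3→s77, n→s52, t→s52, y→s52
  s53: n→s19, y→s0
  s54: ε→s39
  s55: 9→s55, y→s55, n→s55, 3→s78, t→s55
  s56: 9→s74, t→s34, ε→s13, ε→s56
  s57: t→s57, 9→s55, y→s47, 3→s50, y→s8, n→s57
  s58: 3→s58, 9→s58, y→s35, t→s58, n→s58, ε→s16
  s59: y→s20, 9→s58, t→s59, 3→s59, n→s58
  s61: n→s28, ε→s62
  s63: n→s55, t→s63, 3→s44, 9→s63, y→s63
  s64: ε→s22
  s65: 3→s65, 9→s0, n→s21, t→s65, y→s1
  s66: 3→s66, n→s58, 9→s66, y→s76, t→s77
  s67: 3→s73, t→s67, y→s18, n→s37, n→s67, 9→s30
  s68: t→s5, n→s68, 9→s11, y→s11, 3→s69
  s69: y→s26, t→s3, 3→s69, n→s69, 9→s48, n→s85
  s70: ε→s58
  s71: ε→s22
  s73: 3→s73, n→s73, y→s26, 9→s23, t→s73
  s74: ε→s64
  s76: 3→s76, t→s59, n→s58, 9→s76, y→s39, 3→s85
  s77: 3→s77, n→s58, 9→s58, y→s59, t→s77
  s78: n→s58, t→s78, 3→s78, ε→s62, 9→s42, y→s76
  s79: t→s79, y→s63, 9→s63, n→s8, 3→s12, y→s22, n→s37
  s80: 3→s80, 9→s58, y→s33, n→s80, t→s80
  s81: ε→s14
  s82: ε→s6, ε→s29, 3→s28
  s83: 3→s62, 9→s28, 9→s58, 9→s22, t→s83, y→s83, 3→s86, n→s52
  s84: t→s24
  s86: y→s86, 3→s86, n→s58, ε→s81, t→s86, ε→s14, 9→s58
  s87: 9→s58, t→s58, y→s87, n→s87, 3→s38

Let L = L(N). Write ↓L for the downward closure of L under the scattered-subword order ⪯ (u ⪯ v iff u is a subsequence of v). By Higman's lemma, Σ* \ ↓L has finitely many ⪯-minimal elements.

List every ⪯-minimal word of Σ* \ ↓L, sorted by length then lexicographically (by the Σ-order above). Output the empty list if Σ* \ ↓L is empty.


|Q|=88, |F|=45, |δ|=305 (37 ε).
min D↑ (46 st, q0=0, F={23}): 0:y→1,3→2,n→3,9→4,t→0 1:y→4,3→5,n→6,9→4,t→1 2:y→7,3→2,n→8,9→9,t→2 3:y→6,3→10,n→3,9→11,t→3 4:y→4,3→12,n→11,9→4,t→4 5:y→13,3→5,n→14,9→9,t→5 6:y→11,3→15,n→6,9→11,t→6 7:y→13,3→7,n→16,9→13,t→17 8:y→16,3→10,n→8,9→18,t→8 9:y→13,3→12,n→18,9→9,t→9 10:y→19,3→10,n→10,9→20,t→10 11:y→11,3→21,n→11,9→11,t→11 12:y→22,3→12,n→23,9→12,t→12 13:y→13,3→22,n→24,9→13,t→25 14:y→24,3→15,n→14,9→18,t→14 15:y→26,3→15,n→15,9→20,t→15 16:y→24,3→27,n→16,9→24,t→28 17:y→25,3→17,n→28,9→23,t→17 18:y→24,3→21,n→18,9→18,t→18 19:y→29,3→19,n→19,9→26,t→30 20:y→26,3→21,n→20,9→20,t→20 21:y→31,3→21,n→23,9→21,t→21 22:y→22,3→22,n→23,9→22,t→32 23:y→23,3→23,n→23,9→23,t→23 24:y→24,3→33,n→24,9→24,t→34 25:y→25,3→32,n→34,9→23,t→25 26:y→29,3→31,n→26,9→26,t→35 27:y→26,3→27,n→27,9→36,t→37 28:y→34,3→37,n→28,9→23,t→28 29:y→29,3→38,n→29,9→29,t→39 30:y→40,3→30,n→30,9→23,t→30 31:y→38,3→31,n→23,9→31,t→41 32:y→32,3→32,n→23,9→23,t→32 33:y→31,3→33,n→23,9→33,t→42 34:y→34,3→42,n→34,9→23,t→34 35:y→40,3→41,n→35,9→23,t→35 36:y→26,3→33,n→36,9→36,t→43 37:y→35,3→37,n→37,9→23,t→37 38:y→38,3→38,n→23,9→38,t→44 39:y→39,3→44,n→39,9→23,t→23 40:y→40,3→45,n→40,9→23,t→39 41:y→45,3→41,n→23,9→23,t→41 42:y→41,3→42,n→23,9→23,t→42 43:y→35,3→42,n→43,9→23,t→43 44:y→44,3→44,n→23,9→23,t→23 45:y→45,3→45,n→23,9→23,t→44.
'93n': |S_i|=[73, 45, 24, 5] end={s16,s22,s35,s58,s71} ∉↓L; 3/3 del acc.
'yy3n': |S_i|=[73, 68, 42, 25, 5] end={s16,s22,s35,s58,s71} rej; 4/4 single-dels accept.
'3yt9': N↓-sim [73, 62, 49, 28, 7] end={s16,s22,s28,s35,s58,s70,s71} ∉↓L; 4/4 del acc.
'n3yytt': |S_i|=[73, 60, 41, 27, 18, 7, 5] end={s16,s22,s35,s58,s71} rej; 6/6 single-dels accept.
4 words, ⪯-incomp.

A = [93n, yy3n, 3yt9, n3yytt].


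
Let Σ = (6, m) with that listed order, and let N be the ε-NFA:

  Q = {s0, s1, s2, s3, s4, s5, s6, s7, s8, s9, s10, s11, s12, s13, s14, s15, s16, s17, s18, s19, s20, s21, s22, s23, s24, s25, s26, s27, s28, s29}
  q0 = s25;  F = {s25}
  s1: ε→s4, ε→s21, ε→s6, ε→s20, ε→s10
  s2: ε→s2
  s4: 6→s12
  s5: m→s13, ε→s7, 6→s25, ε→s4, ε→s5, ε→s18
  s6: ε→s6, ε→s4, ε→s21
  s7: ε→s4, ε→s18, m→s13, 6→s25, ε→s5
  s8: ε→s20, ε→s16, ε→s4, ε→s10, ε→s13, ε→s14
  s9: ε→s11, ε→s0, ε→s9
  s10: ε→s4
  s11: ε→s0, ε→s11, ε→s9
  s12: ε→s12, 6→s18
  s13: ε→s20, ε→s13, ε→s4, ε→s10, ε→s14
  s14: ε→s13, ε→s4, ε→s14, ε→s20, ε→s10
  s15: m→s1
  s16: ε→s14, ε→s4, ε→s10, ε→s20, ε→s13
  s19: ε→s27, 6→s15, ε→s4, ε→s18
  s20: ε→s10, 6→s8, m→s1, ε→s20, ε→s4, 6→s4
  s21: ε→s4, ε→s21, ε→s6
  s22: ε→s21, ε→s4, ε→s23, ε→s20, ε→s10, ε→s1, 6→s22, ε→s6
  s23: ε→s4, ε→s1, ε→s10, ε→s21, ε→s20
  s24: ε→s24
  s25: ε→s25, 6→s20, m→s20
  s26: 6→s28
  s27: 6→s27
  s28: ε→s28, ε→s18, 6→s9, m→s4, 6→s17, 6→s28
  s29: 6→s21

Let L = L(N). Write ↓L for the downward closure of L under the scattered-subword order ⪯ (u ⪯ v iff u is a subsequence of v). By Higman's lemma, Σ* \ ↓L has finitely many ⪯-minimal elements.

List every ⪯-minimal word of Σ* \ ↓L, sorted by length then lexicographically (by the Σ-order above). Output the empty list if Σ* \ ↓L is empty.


A = [6, m].

|Q|=30, |F|=1, |δ|=91 (70 ε).
min D↑ (2 st, q0=0, F={1}): 0:6→1,m→1 1:6→1,m→1.
'6': N↓-sim [13, 12] end={s1,s10,s12,s13,s14,s16,s18,s20,s21,s4,s6,s8} ∉↓L; 1/1 deletions ∈↓L.
'm': N↓-sim [13, 12] end={s1,s10,s12,s13,s14,s16,s18,s20,s21,s4,s6,s8} rej; 1/1 del acc.
2 words, ⪯-incomp.


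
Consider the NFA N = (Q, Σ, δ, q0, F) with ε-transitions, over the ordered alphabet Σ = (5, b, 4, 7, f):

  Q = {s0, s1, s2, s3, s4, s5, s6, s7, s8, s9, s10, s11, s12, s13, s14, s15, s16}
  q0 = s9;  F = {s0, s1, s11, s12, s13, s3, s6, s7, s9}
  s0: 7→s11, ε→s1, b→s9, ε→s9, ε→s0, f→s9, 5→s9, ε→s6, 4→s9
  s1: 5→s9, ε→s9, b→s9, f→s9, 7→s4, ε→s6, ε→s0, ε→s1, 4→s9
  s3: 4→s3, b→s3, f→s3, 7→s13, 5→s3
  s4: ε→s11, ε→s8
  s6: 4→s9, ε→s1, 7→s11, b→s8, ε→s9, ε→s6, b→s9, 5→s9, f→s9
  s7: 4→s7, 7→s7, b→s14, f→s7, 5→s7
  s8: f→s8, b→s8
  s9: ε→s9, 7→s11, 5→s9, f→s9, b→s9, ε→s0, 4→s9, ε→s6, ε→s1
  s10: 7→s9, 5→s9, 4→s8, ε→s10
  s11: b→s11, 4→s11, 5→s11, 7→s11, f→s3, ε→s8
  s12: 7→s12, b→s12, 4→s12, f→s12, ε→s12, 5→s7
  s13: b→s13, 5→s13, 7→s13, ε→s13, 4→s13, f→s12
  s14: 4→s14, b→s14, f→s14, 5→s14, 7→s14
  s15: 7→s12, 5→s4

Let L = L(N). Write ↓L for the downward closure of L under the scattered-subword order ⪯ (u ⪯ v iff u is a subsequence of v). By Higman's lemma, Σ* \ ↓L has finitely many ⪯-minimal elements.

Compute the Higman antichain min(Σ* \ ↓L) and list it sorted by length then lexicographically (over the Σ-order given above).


A = [7f7f5b].

|Q|=17, |F|=9, |δ|=79 (21 ε).
min D↑ (7 st, q0=0, F={6}): 0:5→0,b→0,4→0,7→1,f→0 1:5→1,b→1,4→1,7→1,f→2 2:5→2,b→2,4→2,7→3,f→2 3:5→3,b→3,4→3,7→3,f→4 4:5→5,b→4,4→4,7→4,f→4 5:5→5,b→6,4→5,7→5,f→5 6:5→6,b→6,4→6,7→6,f→6 (ε-aug+det+¬).
'7f7f5b': |S_i|=[12, 8, 6, 4, 3, 2, 1] end={s14} rej; 6/6 del acc.
1 minimals (antichain).


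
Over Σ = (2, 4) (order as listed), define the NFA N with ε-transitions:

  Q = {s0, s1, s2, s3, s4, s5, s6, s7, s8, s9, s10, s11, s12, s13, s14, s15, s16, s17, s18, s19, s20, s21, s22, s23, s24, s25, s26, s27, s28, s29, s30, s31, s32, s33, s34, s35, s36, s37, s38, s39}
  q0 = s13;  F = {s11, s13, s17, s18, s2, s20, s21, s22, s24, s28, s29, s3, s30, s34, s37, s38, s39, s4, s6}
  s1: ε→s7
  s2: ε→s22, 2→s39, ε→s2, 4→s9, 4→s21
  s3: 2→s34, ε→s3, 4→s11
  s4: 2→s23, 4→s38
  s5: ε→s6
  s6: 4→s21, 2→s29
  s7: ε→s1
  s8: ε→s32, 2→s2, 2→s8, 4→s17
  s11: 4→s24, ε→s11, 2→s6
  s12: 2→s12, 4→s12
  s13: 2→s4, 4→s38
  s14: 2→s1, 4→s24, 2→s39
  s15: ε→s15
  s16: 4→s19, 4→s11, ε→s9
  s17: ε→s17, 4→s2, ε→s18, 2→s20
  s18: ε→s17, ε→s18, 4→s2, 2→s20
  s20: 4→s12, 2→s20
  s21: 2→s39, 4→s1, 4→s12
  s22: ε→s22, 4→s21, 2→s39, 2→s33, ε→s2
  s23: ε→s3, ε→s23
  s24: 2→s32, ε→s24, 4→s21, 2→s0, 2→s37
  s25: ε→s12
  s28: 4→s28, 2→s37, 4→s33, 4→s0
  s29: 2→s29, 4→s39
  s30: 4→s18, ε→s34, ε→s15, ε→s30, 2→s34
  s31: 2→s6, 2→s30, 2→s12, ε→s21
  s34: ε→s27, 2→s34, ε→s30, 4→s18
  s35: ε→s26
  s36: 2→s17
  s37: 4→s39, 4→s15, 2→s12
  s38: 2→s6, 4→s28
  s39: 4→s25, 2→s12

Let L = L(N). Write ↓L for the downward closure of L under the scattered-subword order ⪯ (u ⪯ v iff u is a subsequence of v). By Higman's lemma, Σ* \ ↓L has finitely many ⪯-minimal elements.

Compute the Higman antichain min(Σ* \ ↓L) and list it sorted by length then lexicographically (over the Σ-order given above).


|Q|=40, |F|=19, |δ|=87 (27 ε).
min D↑ (17 st, q0=0, F={14}): 0:2→1,4→2 1:2→3,4→2 2:2→4,4→5 3:2→6,4→7 4:2→8,4→9 5:2→10,4→5 6:2→6,4→11 7:2→4,4→12 8:2→8,4→13 9:2→13,4→14 10:2→14,4→13 11:2→15,4→16 12:2→10,4→9 13:2→14,4→14 14:2→14,4→14 15:2→15,4→14 16:2→13,4→9 [Hopcroft].
'4244': |S_i|=[30, 23, 14, 7, 4] end={s1,s12,s25,s7} — reject; 4/4 del acc.
'4422': run [30, 23, 16, 8, 1] end={s12} — reject; 4/4 single-dels accept.
'42242': run [30, 23, 14, 5, 3, 1] end={s12} ∉↓L; 5/5 del acc.
'222424': |S_i|=[30, 29, 26, 22, 14, 5, 2] end={s12,s25} — reject; 6/6 deletions ∈↓L.
'224444': |S_i|=[30, 29, 26, 21, 15, 8, 4] end={s1,s12,s25,s7} rej; 6/6 del acc.
5 obstructions.

Antichain: [4244, 4422, 42242, 222424, 224444].


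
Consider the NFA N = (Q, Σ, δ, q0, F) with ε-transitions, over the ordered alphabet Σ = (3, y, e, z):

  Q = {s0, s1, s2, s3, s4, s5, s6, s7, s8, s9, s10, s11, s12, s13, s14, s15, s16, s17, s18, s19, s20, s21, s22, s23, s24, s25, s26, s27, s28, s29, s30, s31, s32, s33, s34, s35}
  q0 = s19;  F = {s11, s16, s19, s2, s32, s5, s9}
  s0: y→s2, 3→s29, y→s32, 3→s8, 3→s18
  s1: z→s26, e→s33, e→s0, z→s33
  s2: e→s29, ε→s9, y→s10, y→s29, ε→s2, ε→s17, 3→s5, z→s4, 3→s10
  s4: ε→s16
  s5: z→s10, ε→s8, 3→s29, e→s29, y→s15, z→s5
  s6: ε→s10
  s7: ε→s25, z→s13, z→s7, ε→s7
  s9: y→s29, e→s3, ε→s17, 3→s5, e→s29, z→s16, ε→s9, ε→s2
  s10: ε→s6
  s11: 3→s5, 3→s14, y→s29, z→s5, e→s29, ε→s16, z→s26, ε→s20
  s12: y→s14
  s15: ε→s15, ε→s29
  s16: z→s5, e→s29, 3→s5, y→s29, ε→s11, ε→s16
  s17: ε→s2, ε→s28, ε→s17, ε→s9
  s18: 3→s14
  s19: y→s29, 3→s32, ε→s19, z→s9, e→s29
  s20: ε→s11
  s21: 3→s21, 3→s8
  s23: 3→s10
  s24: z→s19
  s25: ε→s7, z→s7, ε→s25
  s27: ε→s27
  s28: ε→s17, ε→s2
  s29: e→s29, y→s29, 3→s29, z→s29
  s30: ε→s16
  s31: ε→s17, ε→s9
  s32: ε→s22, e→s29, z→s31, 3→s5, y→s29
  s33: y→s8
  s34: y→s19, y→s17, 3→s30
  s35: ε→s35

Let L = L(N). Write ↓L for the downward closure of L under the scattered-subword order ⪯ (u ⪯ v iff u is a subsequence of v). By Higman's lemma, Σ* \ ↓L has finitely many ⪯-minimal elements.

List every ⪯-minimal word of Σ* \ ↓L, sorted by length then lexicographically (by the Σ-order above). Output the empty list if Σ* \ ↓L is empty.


min(Σ*\↓L) = [y, e, 333, z33, zzz3].

|Q|=36, |F|=7, |δ|=94 (34 ε).
min D↑ (6 st, q0=0, F={2}): 0:3→1,y→2,e→2,z→3 1:3→4,y→2,e→2,z→3 2:3→2,y→2,e→2,z→2 3:3→4,y→2,e→2,z→5 4:3→2,y→2,e→2,z→4 5:3→4,y→2,e→2,z→4.
'y': run [21, 4] end={s10,s15,s29,s6} rej; 1/1 single-dels accept.
'e': run [21, 2] end={s29,s3} rej; 1/1 deletions ∈↓L.
'333': N↓-sim [21, 20, 7, 1] end={s29} — reject; 3/3 single-dels accept.
'z33': run [21, 18, 7, 1] end={s29} rej; 3/3 del acc.
'zzz3': |S_i|=[21, 18, 12, 7, 1] end={s29} — reject; 4/4 deletions ∈↓L.
5 minimals (antichain).


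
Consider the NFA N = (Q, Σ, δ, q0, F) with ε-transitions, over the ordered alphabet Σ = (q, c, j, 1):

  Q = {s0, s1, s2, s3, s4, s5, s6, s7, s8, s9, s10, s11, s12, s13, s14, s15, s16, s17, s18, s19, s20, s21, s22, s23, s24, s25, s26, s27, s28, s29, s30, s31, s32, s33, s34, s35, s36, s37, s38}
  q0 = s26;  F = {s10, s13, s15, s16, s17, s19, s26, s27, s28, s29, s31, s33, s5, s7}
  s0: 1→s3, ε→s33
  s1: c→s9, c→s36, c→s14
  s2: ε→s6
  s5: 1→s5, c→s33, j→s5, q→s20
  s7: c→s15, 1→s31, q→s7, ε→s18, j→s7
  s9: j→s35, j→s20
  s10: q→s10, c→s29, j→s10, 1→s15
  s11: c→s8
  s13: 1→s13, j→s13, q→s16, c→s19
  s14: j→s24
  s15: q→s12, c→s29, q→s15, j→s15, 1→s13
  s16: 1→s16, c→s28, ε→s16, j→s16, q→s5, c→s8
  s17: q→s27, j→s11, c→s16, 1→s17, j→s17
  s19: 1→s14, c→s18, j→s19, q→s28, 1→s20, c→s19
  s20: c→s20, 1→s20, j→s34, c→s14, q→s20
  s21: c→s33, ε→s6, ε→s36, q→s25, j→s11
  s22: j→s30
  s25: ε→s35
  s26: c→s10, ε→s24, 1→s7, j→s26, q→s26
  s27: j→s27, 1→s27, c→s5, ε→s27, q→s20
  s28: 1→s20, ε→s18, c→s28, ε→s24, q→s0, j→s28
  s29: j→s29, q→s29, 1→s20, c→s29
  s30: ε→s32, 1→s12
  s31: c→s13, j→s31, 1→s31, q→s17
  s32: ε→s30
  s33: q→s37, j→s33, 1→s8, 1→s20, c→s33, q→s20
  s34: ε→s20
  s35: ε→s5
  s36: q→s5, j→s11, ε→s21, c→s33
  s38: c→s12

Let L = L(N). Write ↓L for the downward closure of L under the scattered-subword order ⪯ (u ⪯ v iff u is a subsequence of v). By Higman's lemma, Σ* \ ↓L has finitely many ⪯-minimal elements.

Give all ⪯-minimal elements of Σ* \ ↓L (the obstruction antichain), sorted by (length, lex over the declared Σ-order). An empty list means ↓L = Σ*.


A = [cc1, 11qqq].

|Q|=39, |F|=14, |δ|=101 (16 ε).
min D↑ (15 st, q0=0, F={6}): 0:q→0,c→1,j→0,1→2 1:q→1,c→3,j→1,1→4 2:q→2,c→4,j→2,1→5 3:q→3,c→3,j→3,1→6 4:q→4,c→3,j→4,1→7 5:q→8,c→7,j→5,1→5 6:q→6,c→6,j→6,1→6 7:q→9,c→10,j→7,1→7 8:q→11,c→9,j→8,1→8 9:q→12,c→13,j→9,1→9 10:q→13,c→10,j→10,1→6 11:q→6,c→12,j→11,1→11 12:q→6,c→14,j→12,1→12 13:q→14,c→13,j→13,1→6 14:q→6,c→14,j→14,1→6 [Hopcroft].
'cc1': N↓-sim [25, 19, 13, 6] end={s14,s20,s24,s3,s34,s8} — reject; 3/3 del acc.
'11qqq': N↓-sim [25, 23, 19, 16, 11, 5] end={s14,s20,s24,s34,s37} — reject; 5/5 deletions ∈↓L.
2 obstructions.


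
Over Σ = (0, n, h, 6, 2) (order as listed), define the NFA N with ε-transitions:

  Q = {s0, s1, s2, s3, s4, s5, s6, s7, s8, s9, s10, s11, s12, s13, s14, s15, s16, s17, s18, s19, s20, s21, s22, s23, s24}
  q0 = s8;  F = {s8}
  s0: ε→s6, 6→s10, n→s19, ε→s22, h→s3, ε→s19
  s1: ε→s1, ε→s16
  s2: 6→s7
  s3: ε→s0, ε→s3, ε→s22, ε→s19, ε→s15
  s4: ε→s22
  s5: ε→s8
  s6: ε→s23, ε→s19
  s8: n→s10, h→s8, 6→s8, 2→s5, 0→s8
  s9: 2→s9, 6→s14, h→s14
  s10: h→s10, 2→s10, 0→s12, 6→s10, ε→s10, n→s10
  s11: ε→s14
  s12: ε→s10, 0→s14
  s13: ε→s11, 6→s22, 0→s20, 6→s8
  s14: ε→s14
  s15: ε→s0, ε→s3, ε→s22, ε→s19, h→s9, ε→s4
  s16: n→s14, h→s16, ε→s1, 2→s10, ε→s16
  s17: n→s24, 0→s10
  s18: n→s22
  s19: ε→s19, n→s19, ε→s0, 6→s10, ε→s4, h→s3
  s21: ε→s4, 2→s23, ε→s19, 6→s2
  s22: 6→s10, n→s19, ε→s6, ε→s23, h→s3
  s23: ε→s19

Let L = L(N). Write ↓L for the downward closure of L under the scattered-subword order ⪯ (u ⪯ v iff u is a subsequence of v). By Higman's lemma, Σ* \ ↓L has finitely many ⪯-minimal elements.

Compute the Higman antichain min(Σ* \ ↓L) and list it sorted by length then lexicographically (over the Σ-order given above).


Antichain: [n].

|Q|=25, |F|=1, |δ|=70 (34 ε).
min D↑ (2 st, q0=0, F={1}): 0:0→0,n→1,h→0,6→0,2→0 1:0→1,n→1,h→1,6→1,2→1 (ε-aug+det+¬).
'n': |S_i|=[5, 3] end={s10,s12,s14} — reject; 1/1 single-dels accept.
1 obstructions.


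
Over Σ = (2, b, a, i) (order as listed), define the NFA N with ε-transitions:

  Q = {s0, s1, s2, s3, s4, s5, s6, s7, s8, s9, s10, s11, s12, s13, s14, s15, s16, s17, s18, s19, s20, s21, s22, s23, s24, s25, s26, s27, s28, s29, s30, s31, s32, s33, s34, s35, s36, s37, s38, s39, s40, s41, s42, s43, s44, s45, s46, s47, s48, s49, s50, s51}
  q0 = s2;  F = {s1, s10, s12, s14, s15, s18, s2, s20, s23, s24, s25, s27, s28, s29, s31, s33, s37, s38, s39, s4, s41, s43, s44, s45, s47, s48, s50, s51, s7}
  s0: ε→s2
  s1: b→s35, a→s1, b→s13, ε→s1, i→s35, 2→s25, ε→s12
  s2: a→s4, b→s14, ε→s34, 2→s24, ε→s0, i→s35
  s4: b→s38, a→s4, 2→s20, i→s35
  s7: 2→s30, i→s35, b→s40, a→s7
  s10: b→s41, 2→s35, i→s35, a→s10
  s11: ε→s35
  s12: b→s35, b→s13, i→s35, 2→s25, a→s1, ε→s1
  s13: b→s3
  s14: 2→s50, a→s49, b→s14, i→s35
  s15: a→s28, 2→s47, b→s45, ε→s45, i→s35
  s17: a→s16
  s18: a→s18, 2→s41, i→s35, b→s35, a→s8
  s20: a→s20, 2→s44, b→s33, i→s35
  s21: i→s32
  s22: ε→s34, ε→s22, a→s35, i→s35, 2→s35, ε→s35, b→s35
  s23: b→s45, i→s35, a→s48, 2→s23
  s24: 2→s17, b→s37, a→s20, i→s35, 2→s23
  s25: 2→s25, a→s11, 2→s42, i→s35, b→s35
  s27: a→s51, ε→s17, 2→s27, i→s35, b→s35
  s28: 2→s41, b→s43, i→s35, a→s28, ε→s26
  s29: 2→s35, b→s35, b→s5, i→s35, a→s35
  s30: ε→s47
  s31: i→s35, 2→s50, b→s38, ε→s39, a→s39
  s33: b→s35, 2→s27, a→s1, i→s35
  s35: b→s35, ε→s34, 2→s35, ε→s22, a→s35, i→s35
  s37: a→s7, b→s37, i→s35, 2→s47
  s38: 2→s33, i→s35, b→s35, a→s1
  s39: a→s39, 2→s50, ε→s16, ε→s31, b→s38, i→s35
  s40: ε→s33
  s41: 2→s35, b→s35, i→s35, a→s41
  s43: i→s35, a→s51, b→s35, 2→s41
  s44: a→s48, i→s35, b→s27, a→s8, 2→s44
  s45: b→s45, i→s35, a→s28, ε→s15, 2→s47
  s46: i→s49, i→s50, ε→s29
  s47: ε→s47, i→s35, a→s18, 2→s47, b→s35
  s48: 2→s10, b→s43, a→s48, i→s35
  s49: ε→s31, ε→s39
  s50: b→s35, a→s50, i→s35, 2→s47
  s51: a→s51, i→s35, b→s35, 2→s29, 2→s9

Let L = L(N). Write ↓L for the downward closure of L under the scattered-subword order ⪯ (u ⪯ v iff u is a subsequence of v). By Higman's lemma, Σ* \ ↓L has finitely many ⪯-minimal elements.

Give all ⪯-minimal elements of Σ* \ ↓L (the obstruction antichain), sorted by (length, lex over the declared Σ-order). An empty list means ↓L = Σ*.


|Q|=52, |F|=29, |δ|=162 (25 ε).
min D↑ (27 st, q0=0, F={4}): 0:2→1,b→2,a→3,i→4 1:2→5,b→6,a→7,i→4 2:2→8,b→2,a→9,i→4 3:2→7,b→10,a→3,i→4 4:2→4,b→4,a→4,i→4 5:2→5,b→11,a→12,i→4 6:2→13,b→6,a→14,i→4 7:2→15,b→16,a→7,i→4 8:2→13,b→4,a→8,i→4 9:2→8,b→10,a→9,i→4 10:2→16,b→4,a→17,i→4 11:2→13,b→11,a→18,i→4 12:2→19,b→20,a→12,i→4 13:2→13,b→4,a→21,i→4 14:2→13,b→16,a→14,i→4 15:2→15,b→22,a→12,i→4 16:2→22,b→4,a→17,i→4 17:2→23,b→4,a→17,i→4 18:2→24,b→20,a→18,i→4 19:2→4,b→24,a→19,i→4 20:2→24,b→4,a→25,i→4 21:2→24,b→4,a→21,i→4 22:2→22,b→4,a→25,i→4 23:2→23,b→4,a→4,i→4 24:2→4,b→4,a→24,i→4 25:2→26,b→4,a→25,i→4 26:2→4,b→4,a→4,i→4.
'i': run [46, 3] end={s22,s34,s35} rej; 1/1 deletions ∈↓L.
'b2b': run [46, 37, 24, 6] end={s13,s22,s3,s34,s35,s5} ∉↓L; 3/3 single-dels accept.
'abb': |S_i|=[46, 38, 22, 6] end={s13,s22,s3,s34,s35,s5} — reject; 3/3 single-dels accept.
'22a22': |S_i|=[46, 38, 27, 17, 8, 3] end={s22,s34,s35} — reject; 5/5 single-dels accept.
'aba2a': run [46, 38, 22, 16, 9, 4] end={s11,s22,s34,s35} — reject; 5/5 deletions ∈↓L.
5 obstructions.

min(Σ*\↓L) = [i, b2b, abb, 22a22, aba2a].


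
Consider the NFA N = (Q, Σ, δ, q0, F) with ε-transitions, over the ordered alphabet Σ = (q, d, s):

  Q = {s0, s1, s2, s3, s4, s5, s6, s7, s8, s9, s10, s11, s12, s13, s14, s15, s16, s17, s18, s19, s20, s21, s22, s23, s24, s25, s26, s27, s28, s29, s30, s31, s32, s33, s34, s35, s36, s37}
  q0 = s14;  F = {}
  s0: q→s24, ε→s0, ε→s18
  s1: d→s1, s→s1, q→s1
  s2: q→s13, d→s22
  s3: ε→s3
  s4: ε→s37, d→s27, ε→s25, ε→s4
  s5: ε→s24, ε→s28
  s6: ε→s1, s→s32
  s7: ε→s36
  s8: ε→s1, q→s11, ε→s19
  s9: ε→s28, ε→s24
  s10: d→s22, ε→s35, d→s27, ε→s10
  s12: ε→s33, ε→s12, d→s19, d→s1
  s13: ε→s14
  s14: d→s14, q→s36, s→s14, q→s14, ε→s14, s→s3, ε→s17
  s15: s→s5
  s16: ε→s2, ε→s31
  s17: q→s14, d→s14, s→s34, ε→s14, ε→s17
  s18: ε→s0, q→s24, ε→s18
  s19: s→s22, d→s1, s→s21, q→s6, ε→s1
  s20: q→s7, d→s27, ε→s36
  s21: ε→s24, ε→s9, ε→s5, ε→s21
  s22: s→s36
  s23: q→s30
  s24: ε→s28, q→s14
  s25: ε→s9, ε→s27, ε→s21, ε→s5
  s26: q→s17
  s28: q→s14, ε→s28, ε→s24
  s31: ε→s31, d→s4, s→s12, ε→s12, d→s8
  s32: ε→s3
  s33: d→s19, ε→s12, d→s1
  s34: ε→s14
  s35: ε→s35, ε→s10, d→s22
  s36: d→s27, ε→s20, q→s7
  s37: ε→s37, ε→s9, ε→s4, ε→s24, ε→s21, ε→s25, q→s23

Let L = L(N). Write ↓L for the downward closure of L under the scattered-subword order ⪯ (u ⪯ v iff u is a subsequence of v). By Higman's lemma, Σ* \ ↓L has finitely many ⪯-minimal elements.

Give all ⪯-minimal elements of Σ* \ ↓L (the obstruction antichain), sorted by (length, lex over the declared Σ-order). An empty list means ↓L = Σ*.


|Q|=38, |F|=0, |δ|=97 (54 ε).
min D↑ (1 st, q0=0, F={0}): 0:q→0,d→0,s→0 [Hopcroft].
ε ∈ L(D↑) — L = ∅.

min(Σ*\↓L) = [ε].
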